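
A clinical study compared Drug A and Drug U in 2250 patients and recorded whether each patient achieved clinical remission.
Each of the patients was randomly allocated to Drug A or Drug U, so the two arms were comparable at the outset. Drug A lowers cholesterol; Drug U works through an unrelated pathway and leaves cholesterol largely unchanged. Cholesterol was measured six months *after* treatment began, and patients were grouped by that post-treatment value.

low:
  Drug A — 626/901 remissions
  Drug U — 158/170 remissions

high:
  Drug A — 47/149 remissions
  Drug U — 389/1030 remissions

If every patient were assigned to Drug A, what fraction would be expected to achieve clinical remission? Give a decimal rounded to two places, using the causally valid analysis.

0.64

Stratifying would compare drugs among patients the drugs themselves sorted into cholesterol groups — a form of selection on an intermediate. The unconditioned pooled rates give the total causal effect.
So P(outcome | do(Drug A)) is just the pooled rate for Drug A: 673/1050 = 0.641.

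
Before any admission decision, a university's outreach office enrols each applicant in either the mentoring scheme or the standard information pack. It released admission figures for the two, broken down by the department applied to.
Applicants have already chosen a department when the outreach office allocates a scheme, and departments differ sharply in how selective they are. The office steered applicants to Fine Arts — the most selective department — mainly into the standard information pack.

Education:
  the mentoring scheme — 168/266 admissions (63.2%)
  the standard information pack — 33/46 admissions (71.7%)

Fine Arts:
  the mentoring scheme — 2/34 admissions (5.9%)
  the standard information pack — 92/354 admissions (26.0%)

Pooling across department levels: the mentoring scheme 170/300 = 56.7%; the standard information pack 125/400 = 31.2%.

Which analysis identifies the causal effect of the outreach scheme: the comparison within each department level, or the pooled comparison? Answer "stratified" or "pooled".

Nothing the outreach scheme does changes department; the imbalance is an allocation artefact. With department also predicting the outcome, the pooled figure is confounded, and the within-stratum comparison is the causal one.
Within each level — Education: 63.2% vs 71.7%; Fine Arts: 5.9% vs 26.0% — the standard information pack is higher every time.

stratified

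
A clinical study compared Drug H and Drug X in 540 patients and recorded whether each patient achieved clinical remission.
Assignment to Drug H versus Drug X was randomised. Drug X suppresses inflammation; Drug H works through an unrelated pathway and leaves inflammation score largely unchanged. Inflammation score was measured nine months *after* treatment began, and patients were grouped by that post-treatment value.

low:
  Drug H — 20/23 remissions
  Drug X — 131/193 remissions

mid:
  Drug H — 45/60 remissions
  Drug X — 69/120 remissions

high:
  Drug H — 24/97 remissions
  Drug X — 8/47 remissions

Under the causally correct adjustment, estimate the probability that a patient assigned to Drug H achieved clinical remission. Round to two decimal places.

0.49

Inflammation score here is a post-treatment variable shaped by the drug; conditioning on it would introduce bias rather than remove it. The overall comparison is the causal one.
So P(outcome | do(Drug H)) is just the pooled rate for Drug H: 89/180 = 0.494.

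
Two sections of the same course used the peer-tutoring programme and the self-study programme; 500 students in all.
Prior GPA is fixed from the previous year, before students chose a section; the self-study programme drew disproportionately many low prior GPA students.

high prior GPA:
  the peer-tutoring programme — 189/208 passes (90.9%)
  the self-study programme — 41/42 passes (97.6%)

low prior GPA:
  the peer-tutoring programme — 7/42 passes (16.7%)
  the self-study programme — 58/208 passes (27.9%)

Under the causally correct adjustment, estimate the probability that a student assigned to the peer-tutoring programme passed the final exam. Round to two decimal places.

Prior GPA band differs across teaching methods for reasons unrelated to any effect of the teaching method itself, and it separately predicts the outcome — a classic confounder. We must compare within prior GPA band levels.
Standardising the peer-tutoring programme to the population prior GPA band mix: 0.500·189/208 + 0.500·7/42 = 0.538.

0.54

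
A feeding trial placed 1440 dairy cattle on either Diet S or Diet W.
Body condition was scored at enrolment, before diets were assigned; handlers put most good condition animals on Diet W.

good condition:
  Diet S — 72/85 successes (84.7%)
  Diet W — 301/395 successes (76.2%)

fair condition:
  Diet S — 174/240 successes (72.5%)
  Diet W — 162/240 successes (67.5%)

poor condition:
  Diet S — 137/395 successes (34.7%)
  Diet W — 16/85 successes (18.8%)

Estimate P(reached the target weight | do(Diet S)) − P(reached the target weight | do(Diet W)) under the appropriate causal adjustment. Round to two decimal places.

Starting body condition differs across diets for reasons unrelated to any effect of the diet itself, and it separately predicts the outcome — a classic confounder. We must compare within starting body condition levels.
Adjusting over the population distribution of starting body condition: 0.333·(0.847−0.762) + 0.333·(0.725−0.675) + 0.333·(0.347−0.188) = +0.098.

+0.10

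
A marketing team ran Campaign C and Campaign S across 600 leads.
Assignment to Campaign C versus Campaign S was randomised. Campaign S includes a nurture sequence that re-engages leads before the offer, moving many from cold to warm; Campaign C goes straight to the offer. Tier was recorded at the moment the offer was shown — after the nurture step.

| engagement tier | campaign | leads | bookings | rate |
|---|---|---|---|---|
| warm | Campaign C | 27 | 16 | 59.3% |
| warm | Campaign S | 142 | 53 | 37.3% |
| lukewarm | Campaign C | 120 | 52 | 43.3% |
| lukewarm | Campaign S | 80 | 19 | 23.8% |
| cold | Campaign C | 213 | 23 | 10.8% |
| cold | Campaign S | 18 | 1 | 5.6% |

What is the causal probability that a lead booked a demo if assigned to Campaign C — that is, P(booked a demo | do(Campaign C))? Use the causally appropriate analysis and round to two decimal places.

Within every engagement tier level Campaign C has the higher rate, yet pooled Campaign S does — Simpson's reversal.
Stratifying would compare campaigns among leads the campaigns themselves sorted into engagement tier groups — a form of selection on an intermediate. The unconditioned pooled rates give the total causal effect.
So P(outcome | do(Campaign C)) is just the pooled rate for Campaign C: 91/360 = 0.253.

0.25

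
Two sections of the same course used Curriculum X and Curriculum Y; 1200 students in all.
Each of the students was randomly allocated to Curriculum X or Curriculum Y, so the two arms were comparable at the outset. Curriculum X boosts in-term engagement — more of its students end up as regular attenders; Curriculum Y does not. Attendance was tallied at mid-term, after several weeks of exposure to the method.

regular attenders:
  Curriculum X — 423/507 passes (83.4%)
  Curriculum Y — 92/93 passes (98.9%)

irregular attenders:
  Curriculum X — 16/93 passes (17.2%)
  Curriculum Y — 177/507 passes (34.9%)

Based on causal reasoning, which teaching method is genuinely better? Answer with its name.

Curriculum X

The distribution of mid-term attendance is itself part of what the teaching method does — it is an intermediate outcome. Holding it fixed would remove that part of the effect; the total effect is the pooled difference.
Pooled: Curriculum X 73.2% vs Curriculum Y 44.8%; Curriculum X is higher overall.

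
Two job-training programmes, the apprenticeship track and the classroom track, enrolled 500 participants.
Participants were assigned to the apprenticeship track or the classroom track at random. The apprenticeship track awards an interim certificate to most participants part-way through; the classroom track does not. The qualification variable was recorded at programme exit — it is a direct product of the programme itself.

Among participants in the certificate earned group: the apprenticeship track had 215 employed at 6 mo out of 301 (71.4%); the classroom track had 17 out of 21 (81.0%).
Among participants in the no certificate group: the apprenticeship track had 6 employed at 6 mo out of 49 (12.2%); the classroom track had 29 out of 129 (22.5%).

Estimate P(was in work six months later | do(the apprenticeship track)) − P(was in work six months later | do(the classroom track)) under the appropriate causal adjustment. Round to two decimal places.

+0.32

The stratified and pooled comparisons disagree (the classroom track wins within each qualification attained during the programme; the apprenticeship track wins overall), so the answer turns on the causal role of qualification attained during the programme.
Stratifying would compare programmes among participants the programmes themselves sorted into qualification attained during the programme groups — a form of selection on an intermediate. The unconditioned pooled rates give the total causal effect.
The causal difference is the pooled difference: 0.631 − 0.307 = +0.325.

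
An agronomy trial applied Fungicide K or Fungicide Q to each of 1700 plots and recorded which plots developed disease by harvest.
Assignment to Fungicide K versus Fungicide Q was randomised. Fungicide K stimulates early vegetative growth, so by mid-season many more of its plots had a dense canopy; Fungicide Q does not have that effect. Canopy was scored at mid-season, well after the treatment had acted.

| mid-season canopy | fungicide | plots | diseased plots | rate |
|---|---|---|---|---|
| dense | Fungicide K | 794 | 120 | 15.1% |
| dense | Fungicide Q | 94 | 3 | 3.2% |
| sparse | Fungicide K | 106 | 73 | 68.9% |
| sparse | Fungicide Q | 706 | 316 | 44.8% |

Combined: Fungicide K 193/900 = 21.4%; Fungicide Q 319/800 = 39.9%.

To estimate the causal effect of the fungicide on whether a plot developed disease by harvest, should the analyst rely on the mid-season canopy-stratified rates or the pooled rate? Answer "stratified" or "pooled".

pooled

The distribution of mid-season canopy is itself part of what the fungicide does — it is an intermediate outcome. Holding it fixed would remove that part of the effect; the total effect is the pooled difference.
Pooled: Fungicide K 21.4% vs Fungicide Q 39.9%; Fungicide K is lower overall.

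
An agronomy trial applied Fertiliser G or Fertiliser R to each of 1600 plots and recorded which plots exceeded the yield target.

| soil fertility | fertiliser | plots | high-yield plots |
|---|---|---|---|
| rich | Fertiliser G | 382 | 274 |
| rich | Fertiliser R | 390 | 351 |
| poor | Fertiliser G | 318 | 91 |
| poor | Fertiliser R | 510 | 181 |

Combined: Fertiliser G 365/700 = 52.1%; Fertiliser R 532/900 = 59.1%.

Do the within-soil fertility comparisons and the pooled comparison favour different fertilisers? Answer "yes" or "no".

no

Within each soil fertility level (rich 71.7% vs 90.0%; poor 28.6% vs 35.5%), Fertiliser R has the higher rate every time. Pooled: 52.1% vs 59.1% — Fertiliser R has the higher rate overall. They agree.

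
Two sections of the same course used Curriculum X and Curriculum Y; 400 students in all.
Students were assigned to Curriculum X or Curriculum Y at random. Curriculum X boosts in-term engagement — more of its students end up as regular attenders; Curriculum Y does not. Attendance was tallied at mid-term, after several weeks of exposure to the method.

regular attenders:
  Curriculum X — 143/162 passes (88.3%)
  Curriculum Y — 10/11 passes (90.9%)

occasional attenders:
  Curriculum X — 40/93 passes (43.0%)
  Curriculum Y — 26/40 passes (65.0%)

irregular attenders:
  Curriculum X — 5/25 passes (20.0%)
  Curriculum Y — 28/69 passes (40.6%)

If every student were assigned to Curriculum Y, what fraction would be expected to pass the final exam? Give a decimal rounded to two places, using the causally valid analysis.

0.53

Stratifying would compare teaching methods among students the teaching methods themselves sorted into mid-term attendance groups — a form of selection on an intermediate. The unconditioned pooled rates give the total causal effect.
So P(outcome | do(Curriculum Y)) is just the pooled rate for Curriculum Y: 64/120 = 0.533.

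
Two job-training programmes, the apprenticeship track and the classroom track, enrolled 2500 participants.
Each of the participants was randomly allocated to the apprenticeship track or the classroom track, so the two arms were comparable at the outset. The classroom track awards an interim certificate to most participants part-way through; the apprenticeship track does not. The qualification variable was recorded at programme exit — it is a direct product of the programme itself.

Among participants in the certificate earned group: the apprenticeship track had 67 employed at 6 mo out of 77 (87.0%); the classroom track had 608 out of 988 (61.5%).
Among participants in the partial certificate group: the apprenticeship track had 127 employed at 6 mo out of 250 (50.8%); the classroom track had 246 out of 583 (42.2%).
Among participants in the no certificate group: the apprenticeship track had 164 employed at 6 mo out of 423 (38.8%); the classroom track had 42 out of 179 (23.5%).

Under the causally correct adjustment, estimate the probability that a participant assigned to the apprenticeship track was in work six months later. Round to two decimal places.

Within every qualification attained during the programme level the apprenticeship track has the higher rate, yet pooled the classroom track does — Simpson's reversal.
Stratifying would compare programmes among participants the programmes themselves sorted into qualification attained during the programme groups — a form of selection on an intermediate. The unconditioned pooled rates give the total causal effect.
So P(outcome | do(the apprenticeship track)) is just the pooled rate for the apprenticeship track: 358/750 = 0.477.

0.48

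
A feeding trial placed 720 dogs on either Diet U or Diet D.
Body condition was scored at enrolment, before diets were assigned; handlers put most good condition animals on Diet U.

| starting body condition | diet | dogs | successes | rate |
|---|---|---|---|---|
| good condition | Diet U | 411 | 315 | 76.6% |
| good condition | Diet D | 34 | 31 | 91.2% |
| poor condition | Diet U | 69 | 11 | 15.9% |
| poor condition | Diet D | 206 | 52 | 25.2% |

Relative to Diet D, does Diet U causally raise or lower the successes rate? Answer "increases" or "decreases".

decreases

Within every starting body condition level Diet D has the higher rate, yet pooled Diet U does — Simpson's reversal.
Starting body condition is set before the diet has any effect — it is not caused by the diet — and it independently drives the outcome. That makes it a confounder, so the causal comparison is within starting body condition levels.
Within each level — good condition: 76.6% vs 91.2%; poor condition: 15.9% vs 25.2% — Diet D is higher every time.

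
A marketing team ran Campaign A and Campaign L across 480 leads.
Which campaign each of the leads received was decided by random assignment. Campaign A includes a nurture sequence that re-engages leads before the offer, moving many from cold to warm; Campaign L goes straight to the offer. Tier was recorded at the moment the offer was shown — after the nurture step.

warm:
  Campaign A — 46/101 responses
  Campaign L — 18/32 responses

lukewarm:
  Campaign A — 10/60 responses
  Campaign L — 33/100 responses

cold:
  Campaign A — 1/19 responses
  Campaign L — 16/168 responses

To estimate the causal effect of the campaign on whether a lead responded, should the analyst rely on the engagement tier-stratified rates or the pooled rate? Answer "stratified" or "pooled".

Within every engagement tier level Campaign L has the higher rate, yet pooled Campaign A does — Simpson's reversal.
Engagement tier here is a post-treatment variable shaped by the campaign; conditioning on it would introduce bias rather than remove it. The overall comparison is the causal one.
Pooled: Campaign A 31.7% vs Campaign L 22.3%; Campaign A is higher overall.

pooled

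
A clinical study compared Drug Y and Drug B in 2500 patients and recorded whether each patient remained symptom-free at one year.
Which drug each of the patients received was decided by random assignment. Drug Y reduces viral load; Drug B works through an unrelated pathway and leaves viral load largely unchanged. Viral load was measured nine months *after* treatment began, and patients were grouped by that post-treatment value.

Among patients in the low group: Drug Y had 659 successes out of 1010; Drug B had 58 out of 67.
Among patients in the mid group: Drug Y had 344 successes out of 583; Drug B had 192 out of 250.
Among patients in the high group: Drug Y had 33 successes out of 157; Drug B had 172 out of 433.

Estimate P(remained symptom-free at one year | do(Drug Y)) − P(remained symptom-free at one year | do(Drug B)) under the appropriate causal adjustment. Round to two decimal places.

+0.03

Drug B is higher inside every viral load stratum but Drug Y is higher in aggregate. Whether to stratify depends on how viral load relates to the drug.
Viral load here is a post-treatment variable shaped by the drug; conditioning on it would introduce bias rather than remove it. The overall comparison is the causal one.
The causal difference is the pooled difference: 0.592 − 0.563 = +0.029.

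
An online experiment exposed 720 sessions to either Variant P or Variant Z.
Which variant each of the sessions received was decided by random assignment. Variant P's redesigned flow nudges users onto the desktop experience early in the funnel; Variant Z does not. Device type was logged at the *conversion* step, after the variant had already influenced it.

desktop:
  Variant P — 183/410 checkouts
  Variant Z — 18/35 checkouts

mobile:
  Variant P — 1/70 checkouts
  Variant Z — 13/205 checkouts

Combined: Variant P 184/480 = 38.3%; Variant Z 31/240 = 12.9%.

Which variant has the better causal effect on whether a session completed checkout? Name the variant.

Stratifying would compare variants among sessions the variants themselves sorted into device type groups — a form of selection on an intermediate. The unconditioned pooled rates give the total causal effect.
Pooled: Variant P 38.3% vs Variant Z 12.9%; Variant P is higher overall.

Variant P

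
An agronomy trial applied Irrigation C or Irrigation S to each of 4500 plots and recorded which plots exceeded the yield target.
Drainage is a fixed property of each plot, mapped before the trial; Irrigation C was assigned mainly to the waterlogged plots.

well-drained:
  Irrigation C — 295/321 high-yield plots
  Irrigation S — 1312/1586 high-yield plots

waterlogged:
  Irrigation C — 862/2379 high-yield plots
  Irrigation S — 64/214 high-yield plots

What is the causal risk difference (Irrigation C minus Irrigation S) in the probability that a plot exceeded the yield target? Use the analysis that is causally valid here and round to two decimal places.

+0.08

Within every field drainage level Irrigation C has the higher rate, yet pooled Irrigation S does — Simpson's reversal.
Here field drainage is a common cause — it drives both which irrigation a case falls under and the outcome. The crude comparison mixes populations; the stratum-specific rates are the causally relevant ones.
Adjusting over the population distribution of field drainage: 0.424·(0.919−0.827) + 0.576·(0.362−0.299) = +0.075.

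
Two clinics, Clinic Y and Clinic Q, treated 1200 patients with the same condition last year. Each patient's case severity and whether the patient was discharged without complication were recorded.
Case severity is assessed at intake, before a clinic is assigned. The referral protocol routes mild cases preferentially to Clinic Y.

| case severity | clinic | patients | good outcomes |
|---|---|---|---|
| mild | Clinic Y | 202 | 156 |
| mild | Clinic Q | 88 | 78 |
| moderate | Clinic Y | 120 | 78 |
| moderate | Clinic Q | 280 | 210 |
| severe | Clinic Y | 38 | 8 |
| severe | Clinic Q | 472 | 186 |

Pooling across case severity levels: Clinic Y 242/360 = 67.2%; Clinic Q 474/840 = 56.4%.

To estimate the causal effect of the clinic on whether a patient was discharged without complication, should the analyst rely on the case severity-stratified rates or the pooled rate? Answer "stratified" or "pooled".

stratified

The case severity-specific comparison favours Clinic Q throughout, but the pooled figures favour Clinic Y. The question is whether to condition on case severity.
Since case severity is a pre-existing factor (not a product of the clinic) and it affects the outcome on its own, it is a confounder. The stratified rates, not the pooled rate, identify the causal effect.
Within each level — mild: 77.2% vs 88.6%; moderate: 65.0% vs 75.0%; severe: 21.1% vs 39.4% — Clinic Q is higher every time.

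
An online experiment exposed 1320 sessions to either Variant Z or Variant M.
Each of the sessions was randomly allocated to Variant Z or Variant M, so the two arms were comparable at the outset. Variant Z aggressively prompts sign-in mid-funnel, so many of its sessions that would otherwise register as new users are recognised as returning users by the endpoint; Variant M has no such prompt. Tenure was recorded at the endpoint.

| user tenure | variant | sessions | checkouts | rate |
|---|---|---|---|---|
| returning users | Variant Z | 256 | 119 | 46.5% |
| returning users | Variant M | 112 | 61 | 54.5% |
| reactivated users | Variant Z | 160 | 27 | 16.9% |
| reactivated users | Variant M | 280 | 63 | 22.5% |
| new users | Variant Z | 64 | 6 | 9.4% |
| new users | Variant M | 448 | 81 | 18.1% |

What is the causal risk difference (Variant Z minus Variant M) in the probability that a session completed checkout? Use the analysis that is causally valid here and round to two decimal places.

+0.07

The stratified and pooled comparisons disagree (Variant M wins within each user tenure; Variant Z wins overall), so the answer turns on the causal role of user tenure.
User tenure is recorded after the variant and is itself shifted by it — it sits on the causal path from variant to outcome. Conditioning on a mediator would strip out part of the effect we want; the pooled comparison gives the total causal effect.
The causal difference is the pooled difference: 0.317 − 0.244 = +0.073.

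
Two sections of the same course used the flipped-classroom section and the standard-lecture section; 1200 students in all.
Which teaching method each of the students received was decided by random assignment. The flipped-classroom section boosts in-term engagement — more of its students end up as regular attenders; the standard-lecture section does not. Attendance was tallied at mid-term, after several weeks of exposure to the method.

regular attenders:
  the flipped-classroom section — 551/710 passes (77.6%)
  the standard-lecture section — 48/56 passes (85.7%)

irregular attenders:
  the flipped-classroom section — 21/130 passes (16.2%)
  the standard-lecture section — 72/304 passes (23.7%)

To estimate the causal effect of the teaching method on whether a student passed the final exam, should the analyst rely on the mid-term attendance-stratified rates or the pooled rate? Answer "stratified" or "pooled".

the standard-lecture section is higher inside every mid-term attendance stratum but the flipped-classroom section is higher in aggregate. Whether to stratify depends on how mid-term attendance relates to the teaching method.
Because the teaching method influences mid-term attendance, mid-term attendance is a post-treatment mediator, not a confounder. Stratifying on it would bias the estimate; the causal effect is the crude pooled difference.
Pooled: the flipped-classroom section 68.1% vs the standard-lecture section 33.3%; the flipped-classroom section is higher overall.

pooled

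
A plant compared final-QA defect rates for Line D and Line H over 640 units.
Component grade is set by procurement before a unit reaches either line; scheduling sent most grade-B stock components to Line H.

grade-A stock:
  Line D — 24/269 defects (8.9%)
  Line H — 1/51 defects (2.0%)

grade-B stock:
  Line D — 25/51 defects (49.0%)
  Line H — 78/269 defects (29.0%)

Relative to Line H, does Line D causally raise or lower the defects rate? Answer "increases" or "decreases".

The component grade-specific comparison favours Line H throughout, but the pooled figures favour Line D. The question is whether to condition on component grade.
Since component grade is a pre-existing factor (not a product of the line) and it affects the outcome on its own, it is a confounder. The stratified rates, not the pooled rate, identify the causal effect.
Within each level — grade-A stock: 8.9% vs 2.0%; grade-B stock: 49.0% vs 29.0% — Line H is lower every time.

increases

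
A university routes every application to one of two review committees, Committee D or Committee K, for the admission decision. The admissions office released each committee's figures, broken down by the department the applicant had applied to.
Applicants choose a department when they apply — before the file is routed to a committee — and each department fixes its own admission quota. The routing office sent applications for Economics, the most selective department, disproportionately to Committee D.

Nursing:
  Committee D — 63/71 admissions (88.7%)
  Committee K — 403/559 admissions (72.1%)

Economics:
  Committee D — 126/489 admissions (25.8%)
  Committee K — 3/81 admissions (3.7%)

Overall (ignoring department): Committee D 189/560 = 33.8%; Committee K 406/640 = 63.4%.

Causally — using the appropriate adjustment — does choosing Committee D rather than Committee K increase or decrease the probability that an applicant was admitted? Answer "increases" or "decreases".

The imbalance in department arose from how applicants were allocated, not from anything the review committee did; and department independently affects the outcome. The pooled gap is confounded — condition on department.
Within each level — Nursing: 88.7% vs 72.1%; Economics: 25.8% vs 3.7% — Committee D is higher every time.

increases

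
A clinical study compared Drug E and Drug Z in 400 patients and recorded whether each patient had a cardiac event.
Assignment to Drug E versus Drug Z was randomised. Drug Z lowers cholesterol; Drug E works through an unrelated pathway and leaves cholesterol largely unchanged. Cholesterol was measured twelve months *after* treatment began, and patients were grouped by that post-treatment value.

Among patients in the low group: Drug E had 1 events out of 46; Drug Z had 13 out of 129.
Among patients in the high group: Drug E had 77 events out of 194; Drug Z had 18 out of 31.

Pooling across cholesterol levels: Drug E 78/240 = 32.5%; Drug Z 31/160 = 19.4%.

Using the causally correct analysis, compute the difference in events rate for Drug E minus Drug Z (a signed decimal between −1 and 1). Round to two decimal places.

Cholesterol is recorded after the drug and is itself shifted by it — it sits on the causal path from drug to outcome. Conditioning on a mediator would strip out part of the effect we want; the pooled comparison gives the total causal effect.
The causal difference is the pooled difference: 0.325 − 0.194 = +0.131.

+0.13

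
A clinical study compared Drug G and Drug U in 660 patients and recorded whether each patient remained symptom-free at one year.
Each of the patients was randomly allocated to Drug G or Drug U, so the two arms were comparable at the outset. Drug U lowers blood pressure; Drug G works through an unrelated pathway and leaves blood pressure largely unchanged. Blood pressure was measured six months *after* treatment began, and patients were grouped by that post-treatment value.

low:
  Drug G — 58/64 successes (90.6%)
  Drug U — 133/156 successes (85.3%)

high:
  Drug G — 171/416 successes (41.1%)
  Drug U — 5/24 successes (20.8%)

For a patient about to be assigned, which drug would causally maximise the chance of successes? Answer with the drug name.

The stratified and pooled comparisons disagree (Drug G wins within each blood pressure; Drug U wins overall), so the answer turns on the causal role of blood pressure.
Stratifying would compare drugs among patients the drugs themselves sorted into blood pressure groups — a form of selection on an intermediate. The unconditioned pooled rates give the total causal effect.
Pooled: Drug G 47.7% vs Drug U 76.7%; Drug U is higher overall.

Drug U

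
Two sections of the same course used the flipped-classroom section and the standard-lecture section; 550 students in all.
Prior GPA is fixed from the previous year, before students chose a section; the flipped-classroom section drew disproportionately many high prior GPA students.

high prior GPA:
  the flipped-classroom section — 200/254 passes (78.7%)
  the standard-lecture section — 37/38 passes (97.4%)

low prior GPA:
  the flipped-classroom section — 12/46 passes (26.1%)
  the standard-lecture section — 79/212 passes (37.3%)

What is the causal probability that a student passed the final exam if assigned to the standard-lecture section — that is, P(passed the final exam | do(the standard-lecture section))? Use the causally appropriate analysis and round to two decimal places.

The stratified and pooled comparisons disagree (the standard-lecture section wins within each prior GPA band; the flipped-classroom section wins overall), so the answer turns on the causal role of prior GPA band.
The imbalance in prior GPA band arose from how students were allocated, not from anything the teaching method did; and prior GPA band independently affects the outcome. The pooled gap is confounded — condition on prior GPA band.
Standardising the standard-lecture section to the population prior GPA band mix: 0.531·37/38 + 0.469·79/212 = 0.692.

0.69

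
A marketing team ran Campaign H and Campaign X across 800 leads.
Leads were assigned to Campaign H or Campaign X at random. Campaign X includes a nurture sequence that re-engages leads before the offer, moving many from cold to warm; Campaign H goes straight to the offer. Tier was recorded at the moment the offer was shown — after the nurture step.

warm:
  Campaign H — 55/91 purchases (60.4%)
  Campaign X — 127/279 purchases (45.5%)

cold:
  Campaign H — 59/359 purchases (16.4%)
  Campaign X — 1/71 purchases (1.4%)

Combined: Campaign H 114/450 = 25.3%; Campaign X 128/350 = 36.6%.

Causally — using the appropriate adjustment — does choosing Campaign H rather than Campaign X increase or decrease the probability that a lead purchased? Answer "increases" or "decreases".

The stratified and pooled comparisons disagree (Campaign H wins within each engagement tier; Campaign X wins overall), so the answer turns on the causal role of engagement tier.
Engagement tier is downstream of the campaign. One should not condition on a consequence of treatment, so the overall rates are the right comparison.
Pooled: Campaign H 25.3% vs Campaign X 36.6%; Campaign X is higher overall.

decreases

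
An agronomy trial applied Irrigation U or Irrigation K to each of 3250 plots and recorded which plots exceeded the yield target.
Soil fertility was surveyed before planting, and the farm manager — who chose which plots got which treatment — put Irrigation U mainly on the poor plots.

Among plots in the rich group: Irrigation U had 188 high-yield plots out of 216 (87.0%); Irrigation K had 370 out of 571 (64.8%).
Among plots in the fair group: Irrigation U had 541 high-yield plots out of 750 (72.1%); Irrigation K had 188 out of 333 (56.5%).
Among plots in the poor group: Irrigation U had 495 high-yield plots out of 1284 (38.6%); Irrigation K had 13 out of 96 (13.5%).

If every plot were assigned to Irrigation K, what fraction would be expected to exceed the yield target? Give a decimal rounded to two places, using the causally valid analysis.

0.40

The soil fertility-specific comparison favours Irrigation U throughout, but the pooled figures favour Irrigation K. The question is whether to condition on soil fertility.
Soil fertility satisfies the back-door criterion: it is not a descendant of the irrigation, and it blocks the spurious path from irrigation to outcome. Adjusting for it (i.e., using the within-soil fertility rates) gives the causal effect.
Standardising Irrigation K to the population soil fertility mix: 0.242·370/571 + 0.333·188/333 + 0.425·13/96 = 0.403.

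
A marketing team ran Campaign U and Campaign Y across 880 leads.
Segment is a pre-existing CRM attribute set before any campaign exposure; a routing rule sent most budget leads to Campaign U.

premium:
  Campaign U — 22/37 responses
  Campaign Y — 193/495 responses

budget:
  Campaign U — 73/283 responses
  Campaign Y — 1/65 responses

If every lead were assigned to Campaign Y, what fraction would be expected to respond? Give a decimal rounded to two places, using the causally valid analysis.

Here customer segment is a common cause — it drives both which campaign a case falls under and the outcome. The crude comparison mixes populations; the stratum-specific rates are the causally relevant ones.
Standardising Campaign Y to the population customer segment mix: 0.605·193/495 + 0.395·1/65 = 0.242.

0.24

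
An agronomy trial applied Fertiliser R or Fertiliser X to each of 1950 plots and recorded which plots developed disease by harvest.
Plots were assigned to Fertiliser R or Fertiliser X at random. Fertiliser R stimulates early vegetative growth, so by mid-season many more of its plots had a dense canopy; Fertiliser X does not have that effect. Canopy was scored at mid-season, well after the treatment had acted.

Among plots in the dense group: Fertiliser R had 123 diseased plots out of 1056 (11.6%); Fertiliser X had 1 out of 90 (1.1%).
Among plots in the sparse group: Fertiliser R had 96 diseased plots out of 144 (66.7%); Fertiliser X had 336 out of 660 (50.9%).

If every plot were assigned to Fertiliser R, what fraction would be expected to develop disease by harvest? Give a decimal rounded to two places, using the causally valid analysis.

Mid-season canopy here is a post-treatment variable shaped by the fertiliser; conditioning on it would introduce bias rather than remove it. The overall comparison is the causal one.
So P(outcome | do(Fertiliser R)) is just the pooled rate for Fertiliser R: 219/1200 = 0.182.

0.18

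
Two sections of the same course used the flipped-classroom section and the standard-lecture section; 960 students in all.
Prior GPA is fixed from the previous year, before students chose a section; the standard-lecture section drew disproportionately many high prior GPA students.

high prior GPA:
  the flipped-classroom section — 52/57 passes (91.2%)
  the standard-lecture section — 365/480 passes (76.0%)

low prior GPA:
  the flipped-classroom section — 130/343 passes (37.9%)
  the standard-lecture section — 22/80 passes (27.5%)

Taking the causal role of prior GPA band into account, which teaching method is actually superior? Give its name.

Prior GPA band differs across teaching methods for reasons unrelated to any effect of the teaching method itself, and it separately predicts the outcome — a classic confounder. We must compare within prior GPA band levels.
Within each level — high prior GPA: 91.2% vs 76.0%; low prior GPA: 37.9% vs 27.5% — the flipped-classroom section is higher every time.

the flipped-classroom section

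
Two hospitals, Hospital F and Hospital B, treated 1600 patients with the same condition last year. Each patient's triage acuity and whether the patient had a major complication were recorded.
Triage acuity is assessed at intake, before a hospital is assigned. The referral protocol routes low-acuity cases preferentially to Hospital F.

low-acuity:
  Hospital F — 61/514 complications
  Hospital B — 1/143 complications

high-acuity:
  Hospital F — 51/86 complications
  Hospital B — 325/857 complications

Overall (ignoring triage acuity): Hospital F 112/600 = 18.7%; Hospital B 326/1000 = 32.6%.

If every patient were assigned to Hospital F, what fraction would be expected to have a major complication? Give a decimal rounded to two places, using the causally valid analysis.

Hospital B is lower inside every triage acuity stratum but Hospital F is lower in aggregate. Whether to stratify depends on how triage acuity relates to the hospital.
Nothing the hospital does changes triage acuity; the imbalance is an allocation artefact. With triage acuity also predicting the outcome, the pooled figure is confounded, and the within-stratum comparison is the causal one.
Standardising Hospital F to the population triage acuity mix: 0.411·61/514 + 0.589·51/86 = 0.398.

0.40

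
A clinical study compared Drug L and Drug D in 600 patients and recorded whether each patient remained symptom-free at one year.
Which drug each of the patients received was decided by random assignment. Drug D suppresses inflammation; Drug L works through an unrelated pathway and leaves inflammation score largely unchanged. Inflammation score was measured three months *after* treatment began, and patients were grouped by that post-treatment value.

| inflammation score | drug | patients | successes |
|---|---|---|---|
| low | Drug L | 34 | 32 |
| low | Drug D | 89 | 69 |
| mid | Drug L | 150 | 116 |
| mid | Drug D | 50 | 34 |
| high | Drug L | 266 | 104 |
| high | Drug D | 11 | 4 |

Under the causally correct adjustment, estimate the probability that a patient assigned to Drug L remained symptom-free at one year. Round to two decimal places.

Stratifying would compare drugs among patients the drugs themselves sorted into inflammation score groups — a form of selection on an intermediate. The unconditioned pooled rates give the total causal effect.
So P(outcome | do(Drug L)) is just the pooled rate for Drug L: 252/450 = 0.560.

0.56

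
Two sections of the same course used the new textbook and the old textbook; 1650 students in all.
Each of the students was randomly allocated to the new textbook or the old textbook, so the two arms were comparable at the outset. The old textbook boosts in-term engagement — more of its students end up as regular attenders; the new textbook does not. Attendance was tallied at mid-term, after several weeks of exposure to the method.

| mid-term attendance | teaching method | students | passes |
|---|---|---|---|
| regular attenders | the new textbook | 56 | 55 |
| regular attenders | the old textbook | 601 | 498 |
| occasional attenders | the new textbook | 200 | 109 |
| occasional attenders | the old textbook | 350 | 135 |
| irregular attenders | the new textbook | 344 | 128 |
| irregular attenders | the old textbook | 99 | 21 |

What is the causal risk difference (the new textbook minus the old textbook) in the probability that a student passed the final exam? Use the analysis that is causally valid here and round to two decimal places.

-0.14

the new textbook is higher inside every mid-term attendance stratum but the old textbook is higher in aggregate. Whether to stratify depends on how mid-term attendance relates to the teaching method.
The distribution of mid-term attendance is itself part of what the teaching method does — it is an intermediate outcome. Holding it fixed would remove that part of the effect; the total effect is the pooled difference.
The causal difference is the pooled difference: 0.487 − 0.623 = -0.136.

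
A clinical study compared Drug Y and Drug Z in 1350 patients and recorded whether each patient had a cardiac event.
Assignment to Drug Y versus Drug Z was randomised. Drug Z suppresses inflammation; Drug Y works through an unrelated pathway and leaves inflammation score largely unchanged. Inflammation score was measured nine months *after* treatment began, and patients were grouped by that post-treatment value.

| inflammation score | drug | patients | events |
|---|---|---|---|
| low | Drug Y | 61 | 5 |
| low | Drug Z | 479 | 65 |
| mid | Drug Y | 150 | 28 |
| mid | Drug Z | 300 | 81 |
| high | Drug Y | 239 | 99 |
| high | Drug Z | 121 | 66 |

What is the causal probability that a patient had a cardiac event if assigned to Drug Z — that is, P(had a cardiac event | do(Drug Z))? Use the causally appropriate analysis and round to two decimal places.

Drug Y is lower inside every inflammation score stratum but Drug Z is lower in aggregate. Whether to stratify depends on how inflammation score relates to the drug.
The distribution of inflammation score is itself part of what the drug does — it is an intermediate outcome. Holding it fixed would remove that part of the effect; the total effect is the pooled difference.
So P(outcome | do(Drug Z)) is just the pooled rate for Drug Z: 212/900 = 0.236.

0.24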